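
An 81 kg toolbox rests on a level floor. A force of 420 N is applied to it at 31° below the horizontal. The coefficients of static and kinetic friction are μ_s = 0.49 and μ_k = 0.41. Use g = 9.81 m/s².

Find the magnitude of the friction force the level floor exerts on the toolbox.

The vertical component of P adds to the normal force: N = m g + P sin α = 794.6 + 216.3 = 1011 N.
Horizontally, friction must balance P cos α = 360 N.
The static-friction limit is μ_s N = 495.4 N.
Since 360 N does not exceed the limit, the toolbox stays at rest and f = 360 N.

f ≈ 360 N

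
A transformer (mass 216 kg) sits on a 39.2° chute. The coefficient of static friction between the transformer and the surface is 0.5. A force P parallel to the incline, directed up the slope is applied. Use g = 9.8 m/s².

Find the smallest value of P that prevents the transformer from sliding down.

The transformer tends to slide down (tan θ > μ_s), so at the point of impending slip friction acts up-slope at its limit: f = μ_s N.
P is parallel to the surface, so N = m g cos θ = 1640 N.
Along the incline: P + μ_s N = m g sin θ, so P = 1340 − 0.5×1640 = 518 N.

P_min ≈ 518 N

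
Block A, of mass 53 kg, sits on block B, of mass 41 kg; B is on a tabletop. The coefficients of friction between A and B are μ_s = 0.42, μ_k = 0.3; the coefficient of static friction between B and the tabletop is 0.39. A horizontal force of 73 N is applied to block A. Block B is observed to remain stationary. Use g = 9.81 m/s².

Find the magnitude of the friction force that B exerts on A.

Normal force at the A–B interface: N₁ = m_A g = 519.9 N.
So the A–B interface can sustain at most μ_s N₁ = 218.4 N of static friction.
P = 73 N is within that limit, so A and B move together (both at rest); the A–B friction is simply f₁ = P = 73 N.
By Newton's third law B feels 73 N forward from A. With B stationary, the floor's static friction on B balances it: f₂ = 73 N (well within μ_s(m_A+m_B)g = 359.6 N).

f ≈ 73 N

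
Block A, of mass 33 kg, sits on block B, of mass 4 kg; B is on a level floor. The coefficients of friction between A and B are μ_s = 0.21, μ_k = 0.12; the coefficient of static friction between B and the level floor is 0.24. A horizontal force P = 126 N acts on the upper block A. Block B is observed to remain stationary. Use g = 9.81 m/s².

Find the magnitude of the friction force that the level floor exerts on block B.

f ≈ 38.8 N

Between the blocks, N₁ = m_A g = 323.7 N.
Maximum static friction on A from B: μ_s N₁ = 0.21×323.7 = 67.98 N.
Since P = 126 N > 67.98 N, A slides on B; the A–B friction is kinetic: f₁ = μ_k N₁ = 0.12×323.7 = 38.8 N.
By Newton's third law B feels 38.8 N forward from A. With B stationary, the floor's static friction on B balances it: f₂ = 38.8 N (well within μ_s(m_A+m_B)g = 87.11 N).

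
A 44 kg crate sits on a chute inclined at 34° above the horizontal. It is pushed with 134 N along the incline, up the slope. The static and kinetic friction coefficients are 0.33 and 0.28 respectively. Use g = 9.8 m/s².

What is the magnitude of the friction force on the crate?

Perpendicular to the surface, N = m g cos θ = 44·9.8·cos 34° = 357.5 N.
For equilibrium along the incline the friction force must supply f = m g sin θ − P = 241.1 − 134 = 107.1 N (positive meaning up-slope).
Maximum static friction available: μ_s N = 0.33 × 357.5 = 118 N.
Since |107.1| ≤ 118 N, the crate remains in static equilibrium and friction takes exactly the required value.

f ≈ 107 N (up the incline)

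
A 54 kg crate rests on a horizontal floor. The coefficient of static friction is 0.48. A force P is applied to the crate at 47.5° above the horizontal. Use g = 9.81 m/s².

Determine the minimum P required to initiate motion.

N = m g − P sin α (the pull lifts the crate).
At impending slip, P cos α = μ_s N = μ_s (m g − P sin α).
Solving: P (cos α + μ_s sin α) = μ_s m g → P = 0.48×530/(cos 47.5° + 0.48 sin 47.5°) = 254/1.029 = 247 N.

P ≈ 247 N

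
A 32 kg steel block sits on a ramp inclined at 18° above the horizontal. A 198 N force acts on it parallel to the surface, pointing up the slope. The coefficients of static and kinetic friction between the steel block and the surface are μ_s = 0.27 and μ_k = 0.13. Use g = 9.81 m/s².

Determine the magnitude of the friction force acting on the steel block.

f ≈ 38.8 N (down the incline)

Normal force: N = m g cos θ = 32 × 9.81 × cos 18° = 298.6 N.
The friction needed for equilibrium is m g sin θ − P = 97.01 − 198 = -101 N, measured positive up-slope.
Maximum static friction available: μ_s N = 0.27 × 298.6 = 80.61 N.
|-101| exceeds 80.61 N, so the steel block slips up-slope; friction is kinetic, f = μ_k N = 0.13×298.6 = 38.8 N.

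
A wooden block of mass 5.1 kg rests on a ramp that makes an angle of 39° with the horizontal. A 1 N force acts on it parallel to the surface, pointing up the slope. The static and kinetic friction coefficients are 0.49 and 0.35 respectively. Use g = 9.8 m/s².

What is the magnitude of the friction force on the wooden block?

f ≈ 13.6 N (up the incline)

Perpendicular to the surface, N = m g cos θ = 5.1·9.8·cos 39° = 38.84 N.
The friction needed for equilibrium is m g sin θ − P = 31.45 − 1 = 30.45 N, measured positive up-slope.
Maximum static friction available: μ_s N = 0.49 × 38.84 = 19.03 N.
Since |30.45| > 19.03 N, static friction cannot hold it; the wooden block slides down the incline and kinetic friction applies: f = μ_k N = 0.35 × 38.84 = 13.6 N.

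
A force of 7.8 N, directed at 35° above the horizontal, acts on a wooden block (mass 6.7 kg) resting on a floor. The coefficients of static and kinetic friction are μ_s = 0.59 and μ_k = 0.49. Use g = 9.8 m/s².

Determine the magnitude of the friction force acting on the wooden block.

f ≈ 6.39 N

N = m g − P sin α = 65.66 − 7.8×sin 35° = 61.19 N.
For equilibrium, f = P cos α = 7.8×cos 35° = 6.389 N.
μ_s N = 0.59 × 61.19 = 36.1 N.
6.389 ≤ 36.1 N → static; friction equals the required 6.39 N.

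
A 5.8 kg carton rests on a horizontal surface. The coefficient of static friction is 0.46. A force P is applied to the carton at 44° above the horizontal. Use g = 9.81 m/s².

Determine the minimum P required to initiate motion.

N = m g − P sin α (the pull lifts the carton).
At impending slip, P cos α = μ_s N = μ_s (m g − P sin α).
Solving: P (cos α + μ_s sin α) = μ_s m g → P = 0.46×56.9/(cos 44° + 0.46 sin 44°) = 26.2/1.039 = 25.2 N.

P ≈ 25.2 N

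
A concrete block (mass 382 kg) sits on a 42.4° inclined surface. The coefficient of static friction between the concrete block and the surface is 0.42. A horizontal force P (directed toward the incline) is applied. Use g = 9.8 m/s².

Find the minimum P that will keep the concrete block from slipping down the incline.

P_min ≈ 1330 N

The concrete block tends to slide down (tan θ > μ_s), so at the point of impending slip friction acts up-slope at its limit: f = μ_s N.
Perpendicular to the incline: N = m g cos θ + P sin θ.
Along the incline: P cos θ + μ_s N = m g sin θ, i.e. P cos θ + μ_s (m g cos θ + P sin θ) = m g sin θ.
Solving, P (cos θ + μ_s sin θ) = m g (sin θ − μ_s cos θ), so P = 3740×0.3642/1.022 = 1330 N.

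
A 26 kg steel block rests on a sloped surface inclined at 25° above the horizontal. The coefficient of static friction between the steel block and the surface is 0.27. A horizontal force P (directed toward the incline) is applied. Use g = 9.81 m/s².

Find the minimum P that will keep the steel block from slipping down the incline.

The steel block tends to slide down (tan θ > μ_s), so at the point of impending slip friction acts up-slope at its limit: f = μ_s N.
Perpendicular to the incline: N = m g cos θ + P sin θ.
Along the incline: P cos θ + μ_s N = m g sin θ, i.e. P cos θ + μ_s (m g cos θ + P sin θ) = m g sin θ.
Solving, P (cos θ + μ_s sin θ) = m g (sin θ − μ_s cos θ), so P = 255×0.1779/1.02 = 44.5 N.

P_min ≈ 44.5 N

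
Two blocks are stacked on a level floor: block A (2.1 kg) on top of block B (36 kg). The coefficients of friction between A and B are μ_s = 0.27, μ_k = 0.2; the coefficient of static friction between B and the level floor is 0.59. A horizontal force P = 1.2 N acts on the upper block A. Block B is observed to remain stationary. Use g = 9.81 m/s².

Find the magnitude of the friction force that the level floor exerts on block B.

The normal force B exerts on A is simply A's weight, N₁ = 20.6 N.
So the A–B interface can sustain at most μ_s N₁ = 5.562 N of static friction.
Since P = 1.2 N ≤ 5.562 N, A does not slip on B; friction on A equals P = 1.2 N.
B experiences an equal 1.2 N forward from A (third law). B is in equilibrium, so the floor supplies f₂ = 1.2 N of static friction (limit μ_s(m_A+m_B)g = 220.5 N, not exceeded).

f ≈ 1.2 N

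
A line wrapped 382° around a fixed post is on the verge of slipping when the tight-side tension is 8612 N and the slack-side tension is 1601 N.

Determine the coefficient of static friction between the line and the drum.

μ ≈ 0.252

T₂/T₁ = e^{μβ} → μ = ln(T₂/T₁)/β.
β = 382° = 6.667 rad.
μ = ln(8612/1601)/6.667 = ln(5.379)/6.667 = 0.252.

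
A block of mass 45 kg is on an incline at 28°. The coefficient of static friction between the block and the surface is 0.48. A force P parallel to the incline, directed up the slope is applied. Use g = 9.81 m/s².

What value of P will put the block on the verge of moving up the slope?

At impending motion up the slope, friction acts down-slope at its limit: f = μ_s N.
P is parallel to the surface, so N = m g cos θ = 390 N.
Along the incline: P = m g sin θ + μ_s N = 207 + 0.48×390 = 394 N.

P ≈ 394 N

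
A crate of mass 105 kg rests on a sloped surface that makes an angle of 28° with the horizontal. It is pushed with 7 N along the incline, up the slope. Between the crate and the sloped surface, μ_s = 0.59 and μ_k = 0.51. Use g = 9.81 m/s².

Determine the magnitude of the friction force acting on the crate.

f ≈ 477 N (up the incline)

The normal reaction is N = m g cos θ = 909.5 N.
The friction needed for equilibrium is m g sin θ − P = 483.6 − 7 = 476.6 N, measured positive up-slope.
Maximum static friction available: μ_s N = 0.59 × 909.5 = 536.6 N.
Since |476.6| ≤ 536.6 N, the crate remains in static equilibrium and friction takes exactly the required value.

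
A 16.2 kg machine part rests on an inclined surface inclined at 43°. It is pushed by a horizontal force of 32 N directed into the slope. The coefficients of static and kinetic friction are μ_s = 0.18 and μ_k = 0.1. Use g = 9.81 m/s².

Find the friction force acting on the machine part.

Resolve perpendicular to the incline: N = m g cos θ + P sin θ = 16.2×9.81×cos 43° + 32×sin 43° = 138.1 N.
Parallel to the incline: P cos θ − m g sin θ = 23.4 − 108.4 = -84.98 N; the friction needed to balance this is 84.98 N acting up the slope.
The limit of static friction is μ_s N = 24.85 N.
|f_req| = 84.98 > 24.85 N → the machine part slides down the incline; f = μ_k N = 0.1 × 138.1 = 13.8 N.

f ≈ 13.8 N (up the incline)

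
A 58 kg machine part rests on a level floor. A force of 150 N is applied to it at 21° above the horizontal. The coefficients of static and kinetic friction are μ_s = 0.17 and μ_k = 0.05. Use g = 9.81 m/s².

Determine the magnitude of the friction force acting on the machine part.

f ≈ 25.8 N

Vertical equilibrium gives N = m g − P sin α = 515.2 N.
For equilibrium, f = P cos α = 150×cos 21° = 140 N.
The static-friction limit is μ_s N = 87.59 N.
140 > 87.59 N → the machine part slides; f = μ_k N = 0.05×515.2 = 25.8 N.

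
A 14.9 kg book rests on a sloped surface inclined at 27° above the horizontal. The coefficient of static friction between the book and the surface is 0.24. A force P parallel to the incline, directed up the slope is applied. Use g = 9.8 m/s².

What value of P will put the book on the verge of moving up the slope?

P ≈ 97.5 N

At impending motion up the slope, friction acts down-slope at its limit: f = μ_s N.
P is parallel to the surface, so N = m g cos θ = 130 N.
Along the incline: P = m g sin θ + μ_s N = 66.3 + 0.24×130 = 97.5 N.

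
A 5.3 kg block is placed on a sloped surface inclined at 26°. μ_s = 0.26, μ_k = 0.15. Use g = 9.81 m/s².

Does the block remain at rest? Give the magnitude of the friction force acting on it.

f ≈ 7.01 N

N = m g cos θ = 46.7 N.
Down-slope weight component: m g sin θ = 22.8 N.
μ_s N = 12.2 N.
22.8 > 12.2 N, so it slides; kinetic friction f = μ_k N = 0.15×46.7 = 7.01 N.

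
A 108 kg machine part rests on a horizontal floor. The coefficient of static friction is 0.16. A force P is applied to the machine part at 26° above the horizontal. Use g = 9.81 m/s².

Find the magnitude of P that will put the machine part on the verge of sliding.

N = m g − P sin α (the pull lifts the machine part).
At impending slip, P cos α = μ_s N = μ_s (m g − P sin α).
Solving: P (cos α + μ_s sin α) = μ_s m g → P = 0.16×1060/(cos 26° + 0.16 sin 26°) = 170/0.9689 = 175 N.

P ≈ 175 N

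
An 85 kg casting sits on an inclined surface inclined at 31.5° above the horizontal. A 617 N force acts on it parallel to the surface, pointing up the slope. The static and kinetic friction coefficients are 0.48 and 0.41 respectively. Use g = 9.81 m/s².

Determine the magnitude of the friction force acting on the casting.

Perpendicular to the surface, N = m g cos θ = 85·9.81·cos 31.5° = 711 N.
The friction needed for equilibrium is m g sin θ − P = 435.7 − 617 = -181.3 N, measured positive up-slope.
Maximum static friction available: μ_s N = 0.48 × 711 = 341.3 N.
Since |-181.3| ≤ 341.3 N, no slip — friction simply equals what equilibrium demands.

f ≈ 181 N (down the incline)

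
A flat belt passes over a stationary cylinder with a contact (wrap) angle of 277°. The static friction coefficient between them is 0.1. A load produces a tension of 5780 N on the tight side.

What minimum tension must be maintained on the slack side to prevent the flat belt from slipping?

Capstan equation at impending slip: T_tight/T_slack = e^{μβ}.
β = 277° = 4.835 rad; e^{μβ} = e^{0.1×4.835} = 1.622.
T_slack = T_tight / e^{μβ} = 5780 / 1.622 = 3560 N.

T_min ≈ 3560 N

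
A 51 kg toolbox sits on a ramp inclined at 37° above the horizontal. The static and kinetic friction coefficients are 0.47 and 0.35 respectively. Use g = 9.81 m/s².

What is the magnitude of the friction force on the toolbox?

The normal reaction is N = m g cos θ = 399.6 N.
Along the slope the weight component is m g sin θ = 301.1 N; friction must supply exactly this, acting up-slope.
The static-friction ceiling is μ_s N = 0.47 × 399.6 = 187.8 N.
Since |301.1| > 187.8 N, static friction cannot hold it; the toolbox slides down the incline and kinetic friction applies: f = μ_k N = 0.35 × 399.6 = 140 N.

f ≈ 140 N (up the incline)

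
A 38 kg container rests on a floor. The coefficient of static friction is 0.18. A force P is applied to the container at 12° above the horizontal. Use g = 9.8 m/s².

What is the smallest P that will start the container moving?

N = m g − P sin α (the pull lifts the container).
At impending slip, P cos α = μ_s N = μ_s (m g − P sin α).
Solving: P (cos α + μ_s sin α) = μ_s m g → P = 0.18×372/(cos 12° + 0.18 sin 12°) = 67/1.016 = 66 N.

P ≈ 66 N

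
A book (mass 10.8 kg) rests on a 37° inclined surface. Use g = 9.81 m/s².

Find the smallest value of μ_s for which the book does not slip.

μ_s,min ≈ 0.754

At the slip threshold m g sin θ = μ_s m g cos θ, so μ_s,min = tan θ.
μ_s,min = tan 37° = 0.754.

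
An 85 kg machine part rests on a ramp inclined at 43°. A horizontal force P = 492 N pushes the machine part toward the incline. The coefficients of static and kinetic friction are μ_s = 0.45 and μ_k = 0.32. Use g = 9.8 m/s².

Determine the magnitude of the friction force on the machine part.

f ≈ 208 N (up the incline)

Resolve perpendicular to the incline: N = m g cos θ + P sin θ = 85×9.8×cos 43° + 492×sin 43° = 944.8 N.
Parallel to the incline: P cos θ − m g sin θ = 359.8 − 568.1 = -208.3 N; the friction needed to balance this is 208.3 N acting up the slope.
Maximum static friction: μ_s N = 0.45 × 944.8 = 425.1 N.
Since 208.3 N is within the 425.1 N limit, the machine part stays put and friction is exactly 208 N.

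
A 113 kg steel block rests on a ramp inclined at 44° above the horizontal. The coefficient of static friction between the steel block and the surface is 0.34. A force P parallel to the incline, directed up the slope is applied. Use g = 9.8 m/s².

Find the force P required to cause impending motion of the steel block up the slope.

P ≈ 1040 N

At impending motion up the slope, friction acts down-slope at its limit: f = μ_s N.
P is parallel to the surface, so N = m g cos θ = 797 N.
Along the incline: P = m g sin θ + μ_s N = 769 + 0.34×797 = 1040 N.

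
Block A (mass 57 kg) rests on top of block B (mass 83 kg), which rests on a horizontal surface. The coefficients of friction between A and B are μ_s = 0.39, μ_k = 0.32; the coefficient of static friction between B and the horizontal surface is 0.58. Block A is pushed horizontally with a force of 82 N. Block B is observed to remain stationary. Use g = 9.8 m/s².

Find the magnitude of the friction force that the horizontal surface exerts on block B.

f ≈ 82 N

Normal force at the A–B interface: N₁ = m_A g = 558.6 N.
Maximum static friction on A from B: μ_s N₁ = 0.39×558.6 = 217.9 N.
P = 82 N is within that limit, so A and B move together (both at rest); the A–B friction is simply f₁ = P = 82 N.
By Newton's third law B feels 82 N forward from A. With B stationary, the floor's static friction on B balances it: f₂ = 82 N (well within μ_s(m_A+m_B)g = 795.8 N).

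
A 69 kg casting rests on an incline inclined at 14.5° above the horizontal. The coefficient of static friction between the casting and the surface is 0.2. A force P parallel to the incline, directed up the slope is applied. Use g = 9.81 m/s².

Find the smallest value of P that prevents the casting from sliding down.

The casting tends to slide down (tan θ > μ_s), so at the point of impending slip friction acts up-slope at its limit: f = μ_s N.
P is parallel to the surface, so N = m g cos θ = 655 N.
Along the incline: P + μ_s N = m g sin θ, so P = 169 − 0.2×655 = 38.4 N.

P_min ≈ 38.4 N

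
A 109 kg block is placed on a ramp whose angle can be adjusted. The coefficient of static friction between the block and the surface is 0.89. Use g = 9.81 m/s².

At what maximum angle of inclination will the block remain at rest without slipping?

At the slip threshold, m g sin θ = μ_s · m g cos θ, so tan θ = μ_s.
θ_max = arctan(0.89) = 41.7°.

θ_max ≈ 41.7°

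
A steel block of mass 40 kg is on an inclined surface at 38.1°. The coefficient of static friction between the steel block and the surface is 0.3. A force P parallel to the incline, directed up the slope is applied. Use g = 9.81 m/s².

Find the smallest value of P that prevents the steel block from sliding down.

The steel block tends to slide down (tan θ > μ_s), so at the point of impending slip friction acts up-slope at its limit: f = μ_s N.
P is parallel to the surface, so N = m g cos θ = 309 N.
Along the incline: P + μ_s N = m g sin θ, so P = 242 − 0.3×309 = 149 N.

P_min ≈ 149 N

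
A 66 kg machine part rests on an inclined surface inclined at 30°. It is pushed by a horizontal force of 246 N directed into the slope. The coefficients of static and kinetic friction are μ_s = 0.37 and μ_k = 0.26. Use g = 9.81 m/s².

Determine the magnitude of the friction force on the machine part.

f ≈ 111 N (up the incline)

Normal direction: N = m g cos θ + P sin θ = 683.7 N.
Along the incline, the net driving force (taking up-slope positive) is P cos θ − m g sin θ = 213 − 323.7 = -110.7 N, so equilibrium requires friction f = 110.7 N (up-slope).
The limit of static friction is μ_s N = 253 N.
|f_req| = 110.7 ≤ 253 N → the machine part is in equilibrium; friction equals the required value.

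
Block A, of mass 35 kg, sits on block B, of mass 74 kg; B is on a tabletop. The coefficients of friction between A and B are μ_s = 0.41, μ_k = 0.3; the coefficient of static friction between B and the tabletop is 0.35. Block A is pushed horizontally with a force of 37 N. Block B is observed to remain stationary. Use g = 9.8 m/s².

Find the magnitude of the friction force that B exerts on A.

The normal force B exerts on A is simply A's weight, N₁ = 343 N.
So the A–B interface can sustain at most μ_s N₁ = 140.6 N of static friction.
Since P = 37 N ≤ 140.6 N, A does not slip on B; friction on A equals P = 37 N.
B experiences an equal 37 N forward from A (third law). B is in equilibrium, so the floor supplies f₂ = 37 N of static friction (limit μ_s(m_A+m_B)g = 373.9 N, not exceeded).

f ≈ 37 N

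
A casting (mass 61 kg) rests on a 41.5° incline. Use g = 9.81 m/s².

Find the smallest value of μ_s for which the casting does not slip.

At the slip threshold m g sin θ = μ_s m g cos θ, so μ_s,min = tan θ.
μ_s,min = tan 41.5° = 0.885.

μ_s,min ≈ 0.885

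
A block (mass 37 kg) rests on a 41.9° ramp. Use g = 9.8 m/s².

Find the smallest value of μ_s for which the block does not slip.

μ_s,min ≈ 0.897

At the slip threshold m g sin θ = μ_s m g cos θ, so μ_s,min = tan θ.
μ_s,min = tan 41.9° = 0.897.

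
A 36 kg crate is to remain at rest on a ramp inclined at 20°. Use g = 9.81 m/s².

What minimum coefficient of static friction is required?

μ_s,min ≈ 0.364

At the slip threshold m g sin θ = μ_s m g cos θ, so μ_s,min = tan θ.
μ_s,min = tan 20° = 0.364.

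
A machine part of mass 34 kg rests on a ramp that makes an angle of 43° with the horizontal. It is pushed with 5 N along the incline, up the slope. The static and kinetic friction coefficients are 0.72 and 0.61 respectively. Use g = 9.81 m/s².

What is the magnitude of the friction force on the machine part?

Normal force: N = m g cos θ = 34 × 9.81 × cos 43° = 243.9 N.
The friction needed for equilibrium is m g sin θ − P = 227.5 − 5 = 222.5 N, measured positive up-slope.
Static friction can supply at most μ_s N = 175.6 N.
Since |222.5| > 175.6 N, static friction cannot hold it; the machine part slides down the incline and kinetic friction applies: f = μ_k N = 0.61 × 243.9 = 149 N.

f ≈ 149 N (up the incline)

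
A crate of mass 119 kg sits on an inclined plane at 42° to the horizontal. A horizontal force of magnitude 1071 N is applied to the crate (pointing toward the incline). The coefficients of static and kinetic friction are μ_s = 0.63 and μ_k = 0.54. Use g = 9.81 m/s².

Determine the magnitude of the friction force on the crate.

Resolve perpendicular to the incline: N = m g cos θ + P sin θ = 119×9.81×cos 42° + 1071×sin 42° = 1584 N.
Along the incline, the net driving force (taking up-slope positive) is P cos θ − m g sin θ = 795.9 − 781.1 = 14.77 N, so equilibrium requires friction f = -14.77 N (down-slope).
Maximum static friction: μ_s N = 0.63 × 1584 = 998 N.
Since 14.77 N is within the 998 N limit, the crate stays put and friction is exactly 14.8 N.

f ≈ 14.8 N (down the incline)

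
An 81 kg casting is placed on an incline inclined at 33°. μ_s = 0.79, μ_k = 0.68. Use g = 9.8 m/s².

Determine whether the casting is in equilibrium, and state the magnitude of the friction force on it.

N = m g cos θ = 666 N.
Down-slope weight component: m g sin θ = 432 N.
μ_s N = 526 N.
432 ≤ 526 N, so it stays put; friction = 432 N.

f ≈ 432 N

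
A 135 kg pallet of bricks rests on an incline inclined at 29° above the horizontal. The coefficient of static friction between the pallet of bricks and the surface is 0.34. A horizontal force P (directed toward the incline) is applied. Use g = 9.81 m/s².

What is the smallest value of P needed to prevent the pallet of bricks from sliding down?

P_min ≈ 239 N

The pallet of bricks tends to slide down (tan θ > μ_s), so at the point of impending slip friction acts up-slope at its limit: f = μ_s N.
Perpendicular to the incline: N = m g cos θ + P sin θ.
Along the incline: P cos θ + μ_s N = m g sin θ, i.e. P cos θ + μ_s (m g cos θ + P sin θ) = m g sin θ.
Solving, P (cos θ + μ_s sin θ) = m g (sin θ − μ_s cos θ), so P = 1320×0.1874/1.039 = 239 N.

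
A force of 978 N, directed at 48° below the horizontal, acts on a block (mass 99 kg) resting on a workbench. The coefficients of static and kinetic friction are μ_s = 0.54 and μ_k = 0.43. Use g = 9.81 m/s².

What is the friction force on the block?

The vertical component of P adds to the normal force: N = m g + P sin α = 971.2 + 726.8 = 1698 N.
For equilibrium, f = P cos α = 978×cos 48° = 654.4 N.
μ_s N = 0.54 × 1698 = 916.9 N.
654.4 ≤ 916.9 N → static; friction equals the required 654 N.

f ≈ 654 N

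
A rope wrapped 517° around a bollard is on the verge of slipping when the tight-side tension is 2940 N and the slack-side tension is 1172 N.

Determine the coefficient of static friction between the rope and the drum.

T₂/T₁ = e^{μβ} → μ = ln(T₂/T₁)/β.
β = 517° = 9.023 rad.
μ = ln(2940/1172)/9.023 = ln(2.509)/9.023 = 0.102.

μ ≈ 0.102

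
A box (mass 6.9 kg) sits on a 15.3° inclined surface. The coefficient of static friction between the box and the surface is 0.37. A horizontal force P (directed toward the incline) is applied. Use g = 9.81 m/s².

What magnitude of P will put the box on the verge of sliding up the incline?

At impending motion up the slope, friction acts down-slope at its limit: f = μ_s N.
Perpendicular to the incline: N = m g cos θ + P sin θ.
Along the incline: P cos θ = m g sin θ + μ_s N = m g sin θ + μ_s (m g cos θ + P sin θ).
Solving, P (cos θ − μ_s sin θ) = m g (sin θ + μ_s cos θ), so P = 6.9×9.81×(sin 15.3° + 0.37 cos 15.3°)/(cos 15.3° − 0.37 sin 15.3°) = 67.7×0.6208/0.8669 = 48.5 N.

P ≈ 48.5 N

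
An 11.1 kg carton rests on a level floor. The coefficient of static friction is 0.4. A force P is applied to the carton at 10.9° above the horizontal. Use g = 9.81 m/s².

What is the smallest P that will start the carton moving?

P ≈ 41.2 N

N = m g − P sin α (the pull lifts the carton).
At impending slip, P cos α = μ_s N = μ_s (m g − P sin α).
Solving: P (cos α + μ_s sin α) = μ_s m g → P = 0.4×109/(cos 10.9° + 0.4 sin 10.9°) = 43.6/1.058 = 41.2 N.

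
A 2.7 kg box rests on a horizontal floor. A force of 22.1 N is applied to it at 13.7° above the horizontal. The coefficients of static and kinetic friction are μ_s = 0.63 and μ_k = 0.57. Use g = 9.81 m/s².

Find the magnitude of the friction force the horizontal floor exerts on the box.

The vertical component of P reduces the normal force: N = m g − P sin α = 26.49 − 5.234 = 21.25 N.
For equilibrium, f = P cos α = 22.1×cos 13.7° = 21.47 N.
The static-friction limit is μ_s N = 13.39 N.
21.47 > 13.39 N → the box slides; f = μ_k N = 0.57×21.25 = 12.1 N.

f ≈ 12.1 N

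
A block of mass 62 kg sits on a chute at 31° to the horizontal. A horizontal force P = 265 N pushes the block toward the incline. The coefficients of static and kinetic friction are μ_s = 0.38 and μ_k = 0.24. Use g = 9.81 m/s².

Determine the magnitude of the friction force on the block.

Resolve perpendicular to the incline: N = m g cos θ + P sin θ = 62×9.81×cos 31° + 265×sin 31° = 657.8 N.
Along the incline, the net driving force (taking up-slope positive) is P cos θ − m g sin θ = 227.1 − 313.3 = -86.11 N, so equilibrium requires friction f = 86.11 N (up-slope).
Maximum static friction: μ_s N = 0.38 × 657.8 = 250 N.
Since 86.11 N is within the 250 N limit, the block stays put and friction is exactly 86.1 N.

f ≈ 86.1 N (up the incline)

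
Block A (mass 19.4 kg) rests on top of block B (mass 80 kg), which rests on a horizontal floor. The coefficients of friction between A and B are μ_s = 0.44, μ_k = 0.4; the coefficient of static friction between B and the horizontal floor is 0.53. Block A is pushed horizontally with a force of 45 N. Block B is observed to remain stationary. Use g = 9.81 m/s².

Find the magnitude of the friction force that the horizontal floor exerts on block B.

f ≈ 45 N

Normal force at the A–B interface: N₁ = m_A g = 190.3 N.
So the A–B interface can sustain at most μ_s N₁ = 83.74 N of static friction.
Since P = 45 N ≤ 83.74 N, A does not slip on B; friction on A equals P = 45 N.
By Newton's third law B feels 45 N forward from A. With B stationary, the floor's static friction on B balances it: f₂ = 45 N (well within μ_s(m_A+m_B)g = 516.8 N).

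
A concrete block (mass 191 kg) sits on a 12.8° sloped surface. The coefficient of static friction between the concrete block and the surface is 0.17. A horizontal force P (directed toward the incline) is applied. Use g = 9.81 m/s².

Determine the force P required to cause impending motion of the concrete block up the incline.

At impending motion up the slope, friction acts down-slope at its limit: f = μ_s N.
Perpendicular to the incline: N = m g cos θ + P sin θ.
Along the incline: P cos θ = m g sin θ + μ_s N = m g sin θ + μ_s (m g cos θ + P sin θ).
Solving, P (cos θ − μ_s sin θ) = m g (sin θ + μ_s cos θ), so P = 191×9.81×(sin 12.8° + 0.17 cos 12.8°)/(cos 12.8° − 0.17 sin 12.8°) = 1870×0.3873/0.9375 = 774 N.

P ≈ 774 N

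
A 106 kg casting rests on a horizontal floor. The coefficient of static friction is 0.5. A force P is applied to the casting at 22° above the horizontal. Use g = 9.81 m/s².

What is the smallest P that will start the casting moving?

P ≈ 467 N

N = m g − P sin α (the pull lifts the casting).
At impending slip, P cos α = μ_s N = μ_s (m g − P sin α).
Solving: P (cos α + μ_s sin α) = μ_s m g → P = 0.5×1040/(cos 22° + 0.5 sin 22°) = 520/1.114 = 467 N.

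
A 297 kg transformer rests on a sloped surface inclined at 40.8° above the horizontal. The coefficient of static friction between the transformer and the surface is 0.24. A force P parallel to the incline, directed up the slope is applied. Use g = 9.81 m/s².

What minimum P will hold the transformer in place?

P_min ≈ 1370 N

The transformer tends to slide down (tan θ > μ_s), so at the point of impending slip friction acts up-slope at its limit: f = μ_s N.
P is parallel to the surface, so N = m g cos θ = 2210 N.
Along the incline: P + μ_s N = m g sin θ, so P = 1900 − 0.24×2210 = 1370 N.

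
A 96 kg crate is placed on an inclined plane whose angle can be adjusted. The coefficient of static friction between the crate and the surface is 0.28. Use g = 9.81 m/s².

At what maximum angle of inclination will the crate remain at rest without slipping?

θ_max ≈ 15.6°

At the slip threshold, m g sin θ = μ_s · m g cos θ, so tan θ = μ_s.
θ_max = arctan(0.28) = 15.6°.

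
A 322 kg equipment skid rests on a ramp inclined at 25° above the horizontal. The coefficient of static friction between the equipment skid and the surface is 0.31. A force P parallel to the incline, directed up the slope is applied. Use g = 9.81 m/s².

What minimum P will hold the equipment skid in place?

The equipment skid tends to slide down (tan θ > μ_s), so at the point of impending slip friction acts up-slope at its limit: f = μ_s N.
P is parallel to the surface, so N = m g cos θ = 2860 N.
Along the incline: P + μ_s N = m g sin θ, so P = 1330 − 0.31×2860 = 447 N.

P_min ≈ 447 N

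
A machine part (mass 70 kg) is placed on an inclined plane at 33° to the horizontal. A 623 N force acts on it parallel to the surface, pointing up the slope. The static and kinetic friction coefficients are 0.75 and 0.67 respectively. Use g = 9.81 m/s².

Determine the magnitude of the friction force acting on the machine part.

f ≈ 249 N (down the incline)

The normal reaction is N = m g cos θ = 575.9 N.
Parallel to the incline, ΣF = 0 gives f = m g sin θ − P = 374 − 623 = -249 N (up-slope positive).
Static friction can supply at most μ_s N = 431.9 N.
Since |-249| ≤ 431.9 N, the machine part remains in static equilibrium and friction takes exactly the required value.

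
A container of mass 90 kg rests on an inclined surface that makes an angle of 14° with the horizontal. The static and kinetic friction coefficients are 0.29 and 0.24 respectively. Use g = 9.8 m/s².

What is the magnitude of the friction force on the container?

f ≈ 213 N (up the incline)

The normal reaction is N = m g cos θ = 855.8 N.
For equilibrium along the incline, friction must balance the weight component: f = m g sin θ = 213.4 N up the slope.
The static-friction ceiling is μ_s N = 0.29 × 855.8 = 248.2 N.
Since |213.4| ≤ 248.2 N, no slip — friction simply equals what equilibrium demands.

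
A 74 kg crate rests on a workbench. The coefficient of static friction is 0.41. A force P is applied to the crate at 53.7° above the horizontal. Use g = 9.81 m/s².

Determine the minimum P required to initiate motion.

N = m g − P sin α (the pull lifts the crate).
At impending slip, P cos α = μ_s N = μ_s (m g − P sin α).
Solving: P (cos α + μ_s sin α) = μ_s m g → P = 0.41×726/(cos 53.7° + 0.41 sin 53.7°) = 298/0.9224 = 323 N.

P ≈ 323 N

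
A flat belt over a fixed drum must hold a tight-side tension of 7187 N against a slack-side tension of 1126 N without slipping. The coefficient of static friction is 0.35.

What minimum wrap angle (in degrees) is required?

T₂/T₁ = e^{μβ} → β = ln(T₂/T₁)/μ.
β = ln(7187/1126)/0.35 = 1.854/0.35 = 5.296 rad.
In degrees: β = 5.296 × 180/π = 303°.

β_min ≈ 303°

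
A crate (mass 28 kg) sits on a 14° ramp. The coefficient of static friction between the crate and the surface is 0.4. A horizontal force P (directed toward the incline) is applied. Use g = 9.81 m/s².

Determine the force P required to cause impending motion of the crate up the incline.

P ≈ 198 N

At impending motion up the slope, friction acts down-slope at its limit: f = μ_s N.
Perpendicular to the incline: N = m g cos θ + P sin θ.
Along the incline: P cos θ = m g sin θ + μ_s N = m g sin θ + μ_s (m g cos θ + P sin θ).
Solving, P (cos θ − μ_s sin θ) = m g (sin θ + μ_s cos θ), so P = 28×9.81×(sin 14° + 0.4 cos 14°)/(cos 14° − 0.4 sin 14°) = 275×0.63/0.8735 = 198 N.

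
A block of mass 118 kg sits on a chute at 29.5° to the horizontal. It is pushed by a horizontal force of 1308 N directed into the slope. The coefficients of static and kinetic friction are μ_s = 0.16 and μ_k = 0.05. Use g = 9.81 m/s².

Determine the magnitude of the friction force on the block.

The horizontal push has a component P sin θ into the surface, so N = m g cos θ + P sin θ = 1008 + 644.1 = 1652 N.
Parallel to the incline: P cos θ − m g sin θ = 1138 − 570 = 568.4 N; the friction needed to balance this is 568.4 N acting down the slope.
The limit of static friction is μ_s N = 264.3 N.
The required 568.4 N exceeds the static limit, so the block slides up-slope and f = μ_k N = 0.05×1652 = 82.6 N.

f ≈ 82.6 N (down the incline)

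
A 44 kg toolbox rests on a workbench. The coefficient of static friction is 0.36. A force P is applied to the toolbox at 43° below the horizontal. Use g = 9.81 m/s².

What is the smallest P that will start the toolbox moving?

N = m g + P sin α (the push presses the toolbox into the workbench).
At impending slip, P cos α = μ_s N = μ_s (m g + P sin α).
Solving: P (cos α − μ_s sin α) = μ_s m g → P = 0.36×432/(cos 43° − 0.36 sin 43°) = 155/0.4858 = 320 N.

P ≈ 320 N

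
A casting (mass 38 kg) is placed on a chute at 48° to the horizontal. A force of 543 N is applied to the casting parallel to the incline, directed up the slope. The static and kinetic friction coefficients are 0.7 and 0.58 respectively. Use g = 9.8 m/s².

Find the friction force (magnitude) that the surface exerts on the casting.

The normal reaction is N = m g cos θ = 249.2 N.
For equilibrium along the incline the friction force must supply f = m g sin θ − P = 276.7 − 543 = -266.3 N (positive meaning up-slope).
Maximum static friction available: μ_s N = 0.7 × 249.2 = 174.4 N.
|-266.3| exceeds 174.4 N, so the casting slips up-slope; friction is kinetic, f = μ_k N = 0.58×249.2 = 145 N.

f ≈ 145 N (down the incline)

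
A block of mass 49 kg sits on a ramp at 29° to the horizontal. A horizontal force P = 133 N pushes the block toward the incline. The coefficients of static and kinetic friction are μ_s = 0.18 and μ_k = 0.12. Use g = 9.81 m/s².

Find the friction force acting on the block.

Resolve perpendicular to the incline: N = m g cos θ + P sin θ = 49×9.81×cos 29° + 133×sin 29° = 484.9 N.
Parallel to the incline: P cos θ − m g sin θ = 116.3 − 233 = -116.7 N; the friction needed to balance this is 116.7 N acting up the slope.
Maximum static friction: μ_s N = 0.18 × 484.9 = 87.28 N.
The required 116.7 N exceeds the static limit, so the block slides down-slope and f = μ_k N = 0.12×484.9 = 58.2 N.

f ≈ 58.2 N (up the incline)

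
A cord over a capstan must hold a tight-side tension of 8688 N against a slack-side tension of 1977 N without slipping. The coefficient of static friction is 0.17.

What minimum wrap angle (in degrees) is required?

β_min ≈ 499°

T₂/T₁ = e^{μβ} → β = ln(T₂/T₁)/μ.
β = ln(8688/1977)/0.17 = 1.48/0.17 = 8.708 rad.
In degrees: β = 8.708 × 180/π = 499°.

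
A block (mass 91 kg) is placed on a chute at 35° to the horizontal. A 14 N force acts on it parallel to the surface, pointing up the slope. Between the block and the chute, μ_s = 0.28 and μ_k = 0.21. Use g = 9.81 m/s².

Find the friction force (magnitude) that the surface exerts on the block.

f ≈ 154 N (up the incline)

Normal force: N = m g cos θ = 91 × 9.81 × cos 35° = 731.3 N.
Parallel to the incline, ΣF = 0 gives f = m g sin θ − P = 512 − 14 = 498 N (up-slope positive).
Maximum static friction available: μ_s N = 0.28 × 731.3 = 204.8 N.
|498| exceeds 204.8 N, so the block slips down-slope; friction is kinetic, f = μ_k N = 0.21×731.3 = 154 N.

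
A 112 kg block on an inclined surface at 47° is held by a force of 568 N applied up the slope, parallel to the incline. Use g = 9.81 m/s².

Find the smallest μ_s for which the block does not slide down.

N = m g cos θ = 749.3 N.
Friction must make up the shortfall along the incline: f = m g sin θ − P = 803.6 − 568 = 235.6 N.
At the threshold f = μ_s N, so μ_s,min = 235.6/749.3 = 0.314.

μ_s,min ≈ 0.314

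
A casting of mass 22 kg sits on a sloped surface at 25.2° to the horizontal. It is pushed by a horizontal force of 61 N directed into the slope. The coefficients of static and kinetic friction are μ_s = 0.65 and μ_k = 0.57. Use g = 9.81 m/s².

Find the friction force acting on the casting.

f ≈ 36.7 N (up the incline)

Normal direction: N = m g cos θ + P sin θ = 221.3 N.
Along the incline, the net driving force (taking up-slope positive) is P cos θ − m g sin θ = 55.19 − 91.89 = -36.7 N, so equilibrium requires friction f = 36.7 N (up-slope).
The limit of static friction is μ_s N = 143.8 N.
|f_req| = 36.7 ≤ 143.8 N → the casting is in equilibrium; friction equals the required value.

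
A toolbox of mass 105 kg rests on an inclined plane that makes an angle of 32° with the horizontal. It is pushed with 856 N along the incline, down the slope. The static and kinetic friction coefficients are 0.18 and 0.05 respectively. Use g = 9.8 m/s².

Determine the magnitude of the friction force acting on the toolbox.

f ≈ 43.6 N (up the incline)

The normal reaction is N = m g cos θ = 872.6 N.
The friction needed for equilibrium is m g sin θ + P = 545.3 + 856 = 1401 N, measured positive up-slope.
Static friction can supply at most μ_s N = 157.1 N.
|1401| exceeds 157.1 N, so the toolbox slips down-slope; friction is kinetic, f = μ_k N = 0.05×872.6 = 43.6 N.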